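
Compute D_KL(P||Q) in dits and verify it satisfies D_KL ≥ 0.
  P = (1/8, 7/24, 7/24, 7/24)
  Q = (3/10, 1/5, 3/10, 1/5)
0.0445 dits

KL divergence satisfies the Gibbs inequality: D_KL(P||Q) ≥ 0 for all distributions P, Q.

D_KL(P||Q) = Σ p(x) log(p(x)/q(x))
Term by term:
  x=0: 1/8 × log_10[(1/8)/(3/10)] = -0.0475
  x=1: 7/24 × log_10[(7/24)/(1/5)] = 0.0478
  x=2: 7/24 × log_10[(7/24)/(3/10)] = -0.0036
  x=3: 7/24 × log_10[(7/24)/(1/5)] = 0.0478
D_KL(P||Q) = 0.0445 dits

D_KL(P||Q) = 0.0445 ≥ 0 ✓

This non-negativity is a fundamental property: relative entropy cannot be negative because it measures how different Q is from P.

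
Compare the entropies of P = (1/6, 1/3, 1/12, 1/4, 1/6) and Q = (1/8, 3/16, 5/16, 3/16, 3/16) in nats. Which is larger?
Q

Computing entropies in nats:
H(P) = 1.5171
H(Q) = 1.5650

Distribution Q has higher entropy.

Intuition: The distribution closer to uniform (more spread out) has higher entropy.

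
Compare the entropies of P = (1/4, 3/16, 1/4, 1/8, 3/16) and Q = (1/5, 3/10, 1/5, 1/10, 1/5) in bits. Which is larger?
P

Computing entropies in bits:
H(P) = 2.2806
H(Q) = 2.2464

Distribution P has higher entropy.

Intuition: The distribution closer to uniform (more spread out) has higher entropy.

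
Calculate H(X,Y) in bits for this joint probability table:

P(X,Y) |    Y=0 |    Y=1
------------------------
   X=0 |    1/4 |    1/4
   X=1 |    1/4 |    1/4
2.0000 bits

Joint entropy is H(X,Y) = -Σ_{x,y} p(x,y) log p(x,y).

Summing over all non-zero entries:
H(X,Y) = -[1/4·log_2(1/4) + 1/4·log_2(1/4) + 1/4·log_2(1/4) + 1/4·log_2(1/4)]
H(X,Y) = 2.0000 bits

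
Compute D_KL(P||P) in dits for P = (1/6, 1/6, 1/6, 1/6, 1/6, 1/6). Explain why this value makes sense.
0.0000 dits

KL divergence satisfies the Gibbs inequality: D_KL(P||Q) ≥ 0 for all distributions P, Q.

D_KL(P||Q) = Σ p(x) log(p(x)/q(x))
Each term is p(x) × log_10(p(x)/p(x)) = p(x) × log_10(1) = 0, so the sum is 0.
D_KL(P||Q) = 0.0000 dits

When P = Q, the KL divergence is exactly 0, as there is no 'divergence' between identical distributions.

This non-negativity is a fundamental property: relative entropy cannot be negative because it measures how different Q is from P.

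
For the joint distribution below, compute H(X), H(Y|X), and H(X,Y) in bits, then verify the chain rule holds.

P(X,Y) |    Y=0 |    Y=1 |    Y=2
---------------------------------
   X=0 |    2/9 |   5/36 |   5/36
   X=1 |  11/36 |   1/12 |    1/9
H(X,Y) = 2.4469, H(X) = 1.0000, H(Y|X) = 1.4469 (all in bits)

Chain rule: H(X,Y) = H(X) + H(Y|X)

Left side — joint entropy directly:
H(X,Y) = -Σ p(x,y) log p(x,y) = 2.4469 bits

Right side — compute H(Y|X) from the conditional distributions:
P(X) = (1/2, 1/2), so H(X) = 1.0000 bits
H(Y|X) = Σ_x P(X=x) · H(Y|X=x):
  P(Y|X=0) = (4/9, 5/18, 5/18), H(Y|X=0) = 1.5466, weight P(X=0) = 1/2
  P(Y|X=1) = (11/18, 1/6, 2/9), H(Y|X=1) = 1.3472, weight P(X=1) = 1/2
H(Y|X) = 1.4469 bits

H(X) + H(Y|X) = 1.0000 + 1.4469 = 2.4469 bits

Both sides equal 2.4469 bits. ✓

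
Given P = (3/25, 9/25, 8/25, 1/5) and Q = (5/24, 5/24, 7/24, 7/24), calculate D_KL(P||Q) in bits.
0.1225 bits

KL divergence: D_KL(P||Q) = Σ p(x) log(p(x)/q(x))

Computing term by term:
  x=0: 3/25 × log_2[(3/25)/(5/24)] = 3/25 × -0.7959 = -0.0955
  x=1: 9/25 × log_2[(9/25)/(5/24)] = 9/25 × 0.7891 = 0.2841
  x=2: 8/25 × log_2[(8/25)/(7/24)] = 8/25 × 0.1338 = 0.0428
  x=3: 1/5 × log_2[(1/5)/(7/24)] = 1/5 × -0.5443 = -0.1089

D_KL(P||Q) = 0.1225 bits

Note: KL divergence is always non-negative and equals 0 iff P = Q.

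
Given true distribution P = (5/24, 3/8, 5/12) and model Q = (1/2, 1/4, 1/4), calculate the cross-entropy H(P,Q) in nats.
1.2419 nats

Cross-entropy: H(P,Q) = -Σ p(x) log q(x)

Alternatively: H(P,Q) = H(P) + D_KL(P||Q)
H(P) = 1.0594 nats
D_KL(P||Q) = 0.1825 nats

H(P,Q) = 1.0594 + 0.1825 = 1.2419 nats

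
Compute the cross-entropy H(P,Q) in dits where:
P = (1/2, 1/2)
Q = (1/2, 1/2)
0.3010 dits

Cross-entropy: H(P,Q) = -Σ p(x) log q(x)

Alternatively: H(P,Q) = H(P) + D_KL(P||Q)
H(P) = 0.3010 dits
D_KL(P||Q) = 0.0000 dits

H(P,Q) = 0.3010 + 0.0000 = 0.3010 dits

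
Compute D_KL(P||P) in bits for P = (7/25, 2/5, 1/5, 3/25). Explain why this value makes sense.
0.0000 bits

KL divergence satisfies the Gibbs inequality: D_KL(P||Q) ≥ 0 for all distributions P, Q.

D_KL(P||Q) = Σ p(x) log(p(x)/q(x))
Each term is p(x) × log_2(p(x)/p(x)) = p(x) × log_2(1) = 0, so the sum is 0.
D_KL(P||Q) = 0.0000 bits

When P = Q, the KL divergence is exactly 0, as there is no 'divergence' between identical distributions.

This non-negativity is a fundamental property: relative entropy cannot be negative because it measures how different Q is from P.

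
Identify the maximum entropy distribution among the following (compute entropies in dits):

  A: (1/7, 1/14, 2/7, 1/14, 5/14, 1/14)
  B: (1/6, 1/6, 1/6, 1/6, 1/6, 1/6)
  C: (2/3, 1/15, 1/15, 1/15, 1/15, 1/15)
B

For a discrete distribution over n outcomes, entropy is maximized by the uniform distribution.

Computing entropies:
H(A) = 0.6815 dits
H(B) = 0.7782 dits
H(C) = 0.5094 dits

The uniform distribution (where all probabilities equal 1/6) achieves the maximum entropy of log_10(6) = 0.7782 dits.

Distribution B has the highest entropy.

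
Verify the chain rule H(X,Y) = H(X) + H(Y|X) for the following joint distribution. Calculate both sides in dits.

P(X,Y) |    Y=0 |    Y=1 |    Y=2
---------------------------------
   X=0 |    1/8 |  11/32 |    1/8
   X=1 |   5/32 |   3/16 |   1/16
H(X,Y) = 0.7227, H(X) = 0.2934, H(Y|X) = 0.4294 (all in dits)

Chain rule: H(X,Y) = H(X) + H(Y|X)

Left side — joint entropy directly:
H(X,Y) = -Σ p(x,y) log p(x,y) = 0.7227 dits

Right side — compute H(Y|X) from the conditional distributions:
P(X) = (19/32, 13/32), so H(X) = 0.2934 dits
H(Y|X) = Σ_x P(X=x) · H(Y|X=x):
  P(Y|X=0) = (4/19, 11/19, 4/19), H(Y|X=0) = 0.4223, weight P(X=0) = 19/32
  P(Y|X=1) = (5/13, 6/13, 2/13), H(Y|X=1) = 0.4396, weight P(X=1) = 13/32
H(Y|X) = 0.4294 dits

H(X) + H(Y|X) = 0.2934 + 0.4294 = 0.7227 dits

Both sides equal 0.7227 dits. ✓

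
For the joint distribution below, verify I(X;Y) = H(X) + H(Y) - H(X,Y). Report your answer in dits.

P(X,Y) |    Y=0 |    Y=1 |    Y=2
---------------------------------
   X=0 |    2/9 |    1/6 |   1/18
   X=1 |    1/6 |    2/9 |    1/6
I(X;Y) = 0.0134 dits

Mutual information has multiple equivalent forms:
- I(X;Y) = H(X) - H(X|Y)
- I(X;Y) = H(Y) - H(Y|X)
- I(X;Y) = H(X) + H(Y) - H(X,Y)

Computing all quantities:
H(X) = 0.2983, H(Y) = 0.4642, H(X,Y) = 0.7491
H(X|Y) = 0.2849, H(Y|X) = 0.4508

Verification:
H(X) - H(X|Y) = 0.2983 - 0.2849 = 0.0134
H(Y) - H(Y|X) = 0.4642 - 0.4508 = 0.0134
H(X) + H(Y) - H(X,Y) = 0.2983 + 0.4642 - 0.7491 = 0.0134

All forms give I(X;Y) = 0.0134 dits. ✓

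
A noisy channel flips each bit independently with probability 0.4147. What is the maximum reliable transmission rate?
0.0211 bits

For a binary symmetric channel (BSC) with error probability p:
Capacity C = 1 - H(p) bits per symbol

where H(p) = -p log₂(p) - (1-p) log₂(1-p) is the binary entropy function.

H(0.4147) = 0.9789 bits
C = 1 - 0.9789 = 0.0211 bits per symbol

This means we can reliably transmit up to 0.0211 bits of information per channel use.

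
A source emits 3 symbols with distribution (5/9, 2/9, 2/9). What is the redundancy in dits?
0.0450 dits

Redundancy measures how far a source is from maximum entropy:
R = H_max - H(X)

Maximum entropy for 3 symbols: H_max = log_10(3) = 0.4771 dits
Actual entropy: H(X) = 0.4321 dits
Redundancy: R = 0.4771 - 0.4321 = 0.0450 dits

This redundancy represents potential for compression: the source could be compressed by 0.0450 dits per symbol.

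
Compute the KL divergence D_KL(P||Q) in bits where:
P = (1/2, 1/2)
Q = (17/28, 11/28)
0.0339 bits

KL divergence: D_KL(P||Q) = Σ p(x) log(p(x)/q(x))

Computing term by term:
  x=0: 1/2 × log_2[(1/2)/(17/28)] = 1/2 × -0.2801 = -0.1401
  x=1: 1/2 × log_2[(1/2)/(11/28)] = 1/2 × 0.3479 = 0.1740

D_KL(P||Q) = 0.0339 bits

Note: KL divergence is always non-negative and equals 0 iff P = Q.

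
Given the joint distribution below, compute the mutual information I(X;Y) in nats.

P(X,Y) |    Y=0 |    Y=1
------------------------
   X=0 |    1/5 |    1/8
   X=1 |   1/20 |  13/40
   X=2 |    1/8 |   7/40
0.0940 nats

Mutual information: I(X;Y) = H(X) + H(Y) - H(X,Y)

Marginals:
P(X) = (13/40, 3/8, 3/10), H(X) = 1.0943 nats
P(Y) = (3/8, 5/8), H(Y) = 0.6616 nats

Joint entropy: H(X,Y) = 1.6618 nats

I(X;Y) = 1.0943 + 0.6616 - 1.6618 = 0.0940 nats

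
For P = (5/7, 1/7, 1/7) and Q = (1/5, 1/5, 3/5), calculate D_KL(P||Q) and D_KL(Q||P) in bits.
D_KL(P||Q) = 0.9467, D_KL(Q||P) = 0.9720

KL divergence is not symmetric: D_KL(P||Q) ≠ D_KL(Q||P) in general.

D_KL(P||Q) = 0.9467 bits
D_KL(Q||P) = 0.9720 bits

No, they are not equal!

This asymmetry is why KL divergence is not a true distance metric.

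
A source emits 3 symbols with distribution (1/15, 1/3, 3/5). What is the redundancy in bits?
0.3540 bits

Redundancy measures how far a source is from maximum entropy:
R = H_max - H(X)

Maximum entropy for 3 symbols: H_max = log_2(3) = 1.5850 bits
Actual entropy: H(X) = 1.2310 bits
Redundancy: R = 1.5850 - 1.2310 = 0.3540 bits

This redundancy represents potential for compression: the source could be compressed by 0.3540 bits per symbol.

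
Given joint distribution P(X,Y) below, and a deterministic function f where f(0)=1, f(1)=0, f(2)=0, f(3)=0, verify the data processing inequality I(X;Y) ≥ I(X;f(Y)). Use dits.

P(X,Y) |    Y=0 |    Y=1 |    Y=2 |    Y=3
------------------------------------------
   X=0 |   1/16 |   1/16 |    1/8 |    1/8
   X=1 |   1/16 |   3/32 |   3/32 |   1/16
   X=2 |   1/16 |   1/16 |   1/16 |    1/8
I(X;Y) = 0.0107, I(X;f(Y)) = 0.0004, inequality holds: 0.0107 ≥ 0.0004

Data Processing Inequality: For any Markov chain X → Y → Z, we have I(X;Y) ≥ I(X;Z).

Here Z = f(Y) is a deterministic function of Y, forming X → Y → Z.

Original I(X;Y) = 0.0107 dits

After applying f:
P(X,Z) where Z=f(Y):
- P(X,Z=0) = P(X,Y=1) + P(X,Y=2) + P(X,Y=3)
- P(X,Z=1) = P(X,Y=0)

I(X;Z) = I(X;f(Y)) = 0.0004 dits

Verification: 0.0107 ≥ 0.0004 ✓

Information cannot be created by processing; the function f can only lose information about X.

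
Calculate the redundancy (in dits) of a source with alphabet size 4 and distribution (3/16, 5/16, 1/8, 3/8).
0.0353 dits

Redundancy measures how far a source is from maximum entropy:
R = H_max - H(X)

Maximum entropy for 4 symbols: H_max = log_10(4) = 0.6021 dits
Actual entropy: H(X) = 0.5668 dits
Redundancy: R = 0.6021 - 0.5668 = 0.0353 dits

This redundancy represents potential for compression: the source could be compressed by 0.0353 dits per symbol.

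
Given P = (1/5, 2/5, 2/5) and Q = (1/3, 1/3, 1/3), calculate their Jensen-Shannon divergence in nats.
0.0115 nats

Jensen-Shannon divergence is:
JSD(P||Q) = 0.5 × D_KL(P||M) + 0.5 × D_KL(Q||M)
where M = 0.5 × (P + Q) is the mixture distribution.

M = 0.5 × (1/5, 2/5, 2/5) + 0.5 × (1/3, 1/3, 1/3) = (4/15, 11/30, 11/30)

D_KL(P||M) = 0.0121 nats
D_KL(Q||M) = 0.0108 nats

JSD(P||Q) = 0.5 × 0.0121 + 0.5 × 0.0108 = 0.0115 nats

Unlike KL divergence, JSD is symmetric and bounded: 0 ≤ JSD ≤ log(2).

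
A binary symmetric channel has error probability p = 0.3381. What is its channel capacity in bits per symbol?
0.0770 bits

For a binary symmetric channel (BSC) with error probability p:
Capacity C = 1 - H(p) bits per symbol

where H(p) = -p log₂(p) - (1-p) log₂(1-p) is the binary entropy function.

H(0.3381) = 0.9230 bits
C = 1 - 0.9230 = 0.0770 bits per symbol

This means we can reliably transmit up to 0.0770 bits of information per channel use.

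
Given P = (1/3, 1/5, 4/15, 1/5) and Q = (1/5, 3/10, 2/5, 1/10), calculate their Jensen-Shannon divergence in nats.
0.0287 nats

Jensen-Shannon divergence is:
JSD(P||Q) = 0.5 × D_KL(P||M) + 0.5 × D_KL(Q||M)
where M = 0.5 × (P + Q) is the mixture distribution.

M = 0.5 × (1/3, 1/5, 4/15, 1/5) + 0.5 × (1/5, 3/10, 2/5, 1/10) = (4/15, 1/4, 1/3, 3/20)

D_KL(P||M) = 0.0278 nats
D_KL(Q||M) = 0.0295 nats

JSD(P||Q) = 0.5 × 0.0278 + 0.5 × 0.0295 = 0.0287 nats

Unlike KL divergence, JSD is symmetric and bounded: 0 ≤ JSD ≤ log(2).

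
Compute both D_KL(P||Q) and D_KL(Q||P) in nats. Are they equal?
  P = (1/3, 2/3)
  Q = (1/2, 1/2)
D_KL(P||Q) = 0.0566, D_KL(Q||P) = 0.0589

KL divergence is not symmetric: D_KL(P||Q) ≠ D_KL(Q||P) in general.

D_KL(P||Q) = 0.0566 nats
D_KL(Q||P) = 0.0589 nats

No, they are not equal!

This asymmetry is why KL divergence is not a true distance metric.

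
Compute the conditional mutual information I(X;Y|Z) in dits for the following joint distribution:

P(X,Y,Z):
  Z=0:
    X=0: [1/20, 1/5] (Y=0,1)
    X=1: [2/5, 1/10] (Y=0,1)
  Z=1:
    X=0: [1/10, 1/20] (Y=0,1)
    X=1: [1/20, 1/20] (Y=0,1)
0.0577 dits

Conditional mutual information: I(X;Y|Z) = H(X|Z) + H(Y|Z) - H(X,Y|Z)

H(Z) = 0.2442
H(X,Z) = 0.5246 → H(X|Z) = 0.2804
H(Y,Z) = 0.5365 → H(Y|Z) = 0.2923
H(X,Y,Z) = 0.7592 → H(X,Y|Z) = 0.5150

I(X;Y|Z) = 0.2804 + 0.2923 - 0.5150 = 0.0577 dits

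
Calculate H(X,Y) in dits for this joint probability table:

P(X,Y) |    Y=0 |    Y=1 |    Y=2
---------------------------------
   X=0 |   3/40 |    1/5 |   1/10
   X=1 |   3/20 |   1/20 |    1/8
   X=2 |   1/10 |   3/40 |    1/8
0.9229 dits

Joint entropy is H(X,Y) = -Σ_{x,y} p(x,y) log p(x,y).

Summing over all non-zero entries:
H(X,Y) = -[3/40·log_10(3/40) + 1/5·log_10(1/5) + 1/10·log_10(1/10) + 3/20·log_10(3/20) + 1/20·log_10(1/20) + 1/8·log_10(1/8) + 1/10·log_10(1/10) + 3/40·log_10(3/40) + 1/8·log_10(1/8)]
H(X,Y) = 0.9229 dits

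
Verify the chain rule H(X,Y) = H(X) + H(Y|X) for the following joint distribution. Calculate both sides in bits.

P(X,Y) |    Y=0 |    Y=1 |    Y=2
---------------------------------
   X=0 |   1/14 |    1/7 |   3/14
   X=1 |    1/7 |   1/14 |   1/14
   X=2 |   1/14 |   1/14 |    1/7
H(X,Y) = 3.0391, H(X) = 1.5567, H(Y|X) = 1.4825 (all in bits)

Chain rule: H(X,Y) = H(X) + H(Y|X)

Left side — joint entropy directly:
H(X,Y) = -Σ p(x,y) log p(x,y) = 3.0391 bits

Right side — compute H(Y|X) from the conditional distributions:
P(X) = (3/7, 2/7, 2/7), so H(X) = 1.5567 bits
H(Y|X) = Σ_x P(X=x) · H(Y|X=x):
  P(Y|X=0) = (1/6, 1/3, 1/2), H(Y|X=0) = 1.4591, weight P(X=0) = 3/7
  P(Y|X=1) = (1/2, 1/4, 1/4), H(Y|X=1) = 1.5000, weight P(X=1) = 2/7
  P(Y|X=2) = (1/4, 1/4, 1/2), H(Y|X=2) = 1.5000, weight P(X=2) = 2/7
H(Y|X) = 1.4825 bits

H(X) + H(Y|X) = 1.5567 + 1.4825 = 3.0391 bits

Both sides equal 3.0391 bits. ✓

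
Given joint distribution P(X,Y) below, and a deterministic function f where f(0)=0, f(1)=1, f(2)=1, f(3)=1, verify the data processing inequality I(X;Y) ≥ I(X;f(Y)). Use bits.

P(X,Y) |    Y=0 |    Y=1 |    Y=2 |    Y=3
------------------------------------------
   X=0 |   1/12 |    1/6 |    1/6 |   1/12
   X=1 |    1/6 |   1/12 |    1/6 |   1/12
I(X;Y) = 0.0409, I(X;f(Y)) = 0.0271, inequality holds: 0.0409 ≥ 0.0271

Data Processing Inequality: For any Markov chain X → Y → Z, we have I(X;Y) ≥ I(X;Z).

Here Z = f(Y) is a deterministic function of Y, forming X → Y → Z.

Original I(X;Y) = 0.0409 bits

After applying f:
P(X,Z) where Z=f(Y):
- P(X,Z=0) = P(X,Y=0)
- P(X,Z=1) = P(X,Y=1) + P(X,Y=2) + P(X,Y=3)

I(X;Z) = I(X;f(Y)) = 0.0271 bits

Verification: 0.0409 ≥ 0.0271 ✓

Information cannot be created by processing; the function f can only lose information about X.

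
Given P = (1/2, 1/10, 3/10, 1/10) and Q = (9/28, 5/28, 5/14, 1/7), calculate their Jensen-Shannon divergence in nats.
0.0185 nats

Jensen-Shannon divergence is:
JSD(P||Q) = 0.5 × D_KL(P||M) + 0.5 × D_KL(Q||M)
where M = 0.5 × (P + Q) is the mixture distribution.

M = 0.5 × (1/2, 1/10, 3/10, 1/10) + 0.5 × (9/28, 5/28, 5/14, 1/7) = (0.410714, 0.139286, 0.328571, 0.121429)

D_KL(P||M) = 0.0185 nats
D_KL(Q||M) = 0.0186 nats

JSD(P||Q) = 0.5 × 0.0185 + 0.5 × 0.0186 = 0.0185 nats

Unlike KL divergence, JSD is symmetric and bounded: 0 ≤ JSD ≤ log(2).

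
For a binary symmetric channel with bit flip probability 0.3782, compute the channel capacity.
0.0432 bits

For a binary symmetric channel (BSC) with error probability p:
Capacity C = 1 - H(p) bits per symbol

where H(p) = -p log₂(p) - (1-p) log₂(1-p) is the binary entropy function.

H(0.3782) = 0.9568 bits
C = 1 - 0.9568 = 0.0432 bits per symbol

This means we can reliably transmit up to 0.0432 bits of information per channel use.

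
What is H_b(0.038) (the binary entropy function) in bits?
0.2330 bits

The binary entropy function is:
H(p) = -p log(p) - (1-p) log(1-p)

H(0.038) = -0.038 × log_2(0.038) - 0.962 × log_2(0.962)
H(0.038) = 0.2330 bits

Note: Binary entropy is maximized at p=0.5 (H=1 bit) and minimized at p=0 or p=1 (H=0).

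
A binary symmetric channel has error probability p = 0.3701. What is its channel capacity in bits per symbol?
0.0493 bits

For a binary symmetric channel (BSC) with error probability p:
Capacity C = 1 - H(p) bits per symbol

where H(p) = -p log₂(p) - (1-p) log₂(1-p) is the binary entropy function.

H(0.3701) = 0.9507 bits
C = 1 - 0.9507 = 0.0493 bits per symbol

This means we can reliably transmit up to 0.0493 bits of information per channel use.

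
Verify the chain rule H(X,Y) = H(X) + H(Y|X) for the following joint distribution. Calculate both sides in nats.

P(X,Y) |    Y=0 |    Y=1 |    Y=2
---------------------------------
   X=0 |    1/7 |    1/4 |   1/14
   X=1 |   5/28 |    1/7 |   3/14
H(X,Y) = 1.7288, H(X) = 0.6906, H(Y|X) = 1.0382 (all in nats)

Chain rule: H(X,Y) = H(X) + H(Y|X)

Left side — joint entropy directly:
H(X,Y) = -Σ p(x,y) log p(x,y) = 1.7288 nats

Right side — compute H(Y|X) from the conditional distributions:
P(X) = (13/28, 15/28), so H(X) = 0.6906 nats
H(Y|X) = Σ_x P(X=x) · H(Y|X=x):
  P(Y|X=0) = (4/13, 7/13, 2/13), H(Y|X=0) = 0.9840, weight P(X=0) = 13/28
  P(Y|X=1) = (1/3, 4/15, 2/5), H(Y|X=1) = 1.0852, weight P(X=1) = 15/28
H(Y|X) = 1.0382 nats

H(X) + H(Y|X) = 0.6906 + 1.0382 = 1.7288 nats

Both sides equal 1.7288 nats. ✓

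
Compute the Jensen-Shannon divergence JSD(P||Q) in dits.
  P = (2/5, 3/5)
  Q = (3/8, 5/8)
0.0001 dits

Jensen-Shannon divergence is:
JSD(P||Q) = 0.5 × D_KL(P||M) + 0.5 × D_KL(Q||M)
where M = 0.5 × (P + Q) is the mixture distribution.

M = 0.5 × (2/5, 3/5) + 0.5 × (3/8, 5/8) = (0.3875, 0.6125)

D_KL(P||M) = 0.0001 dits
D_KL(Q||M) = 0.0001 dits

JSD(P||Q) = 0.5 × 0.0001 + 0.5 × 0.0001 = 0.0001 dits

Unlike KL divergence, JSD is symmetric and bounded: 0 ≤ JSD ≤ log(2).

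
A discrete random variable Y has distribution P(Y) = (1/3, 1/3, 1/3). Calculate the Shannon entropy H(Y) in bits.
1.5850 bits

Shannon entropy is H(X) = -Σ p(x) log p(x).

For P = (1/3, 1/3, 1/3):
H = -1/3 × log_2(1/3) -1/3 × log_2(1/3) -1/3 × log_2(1/3)
H = 1.5850 bits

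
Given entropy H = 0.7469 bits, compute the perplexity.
1.6782

Perplexity is 2^H (or exp(H) for natural log).

H = 0.7469 bits
Perplexity = 2^0.7469 = 1.6782

Interpretation: The model's uncertainty is equivalent to choosing uniformly among 1.7 options.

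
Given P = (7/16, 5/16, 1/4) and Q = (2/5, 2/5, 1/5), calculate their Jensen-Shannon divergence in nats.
0.0045 nats

Jensen-Shannon divergence is:
JSD(P||Q) = 0.5 × D_KL(P||M) + 0.5 × D_KL(Q||M)
where M = 0.5 × (P + Q) is the mixture distribution.

M = 0.5 × (7/16, 5/16, 1/4) + 0.5 × (2/5, 2/5, 1/5) = (0.41875, 0.35625, 9/40)

D_KL(P||M) = 0.0046 nats
D_KL(Q||M) = 0.0045 nats

JSD(P||Q) = 0.5 × 0.0046 + 0.5 × 0.0045 = 0.0045 nats

Unlike KL divergence, JSD is symmetric and bounded: 0 ≤ JSD ≤ log(2).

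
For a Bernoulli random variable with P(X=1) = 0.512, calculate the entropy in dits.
0.3009 dits

The binary entropy function is:
H(p) = -p log(p) - (1-p) log(1-p)

H(0.512) = -0.512 × log_10(0.512) - 0.488 × log_10(0.488)
H(0.512) = 0.3009 dits

Note: Binary entropy is maximized at p=0.5 (H=1 bit) and minimized at p=0 or p=1 (H=0).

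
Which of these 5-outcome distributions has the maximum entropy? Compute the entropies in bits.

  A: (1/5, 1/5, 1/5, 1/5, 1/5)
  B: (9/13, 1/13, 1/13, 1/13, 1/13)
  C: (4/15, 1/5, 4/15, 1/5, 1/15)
A

For a discrete distribution over n outcomes, entropy is maximized by the uniform distribution.

Computing entropies:
H(A) = 2.3219 bits
H(B) = 1.5059 bits
H(C) = 2.2062 bits

The uniform distribution (where all probabilities equal 1/5) achieves the maximum entropy of log_2(5) = 2.3219 bits.

Distribution A has the highest entropy.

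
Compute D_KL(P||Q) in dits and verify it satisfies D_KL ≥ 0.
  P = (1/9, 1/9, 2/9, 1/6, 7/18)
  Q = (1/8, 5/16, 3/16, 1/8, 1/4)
0.0563 dits

KL divergence satisfies the Gibbs inequality: D_KL(P||Q) ≥ 0 for all distributions P, Q.

D_KL(P||Q) = Σ p(x) log(p(x)/q(x))
Term by term:
  x=0: 1/9 × log_10[(1/9)/(1/8)] = -0.0057
  x=1: 1/9 × log_10[(1/9)/(5/16)] = -0.0499
  x=2: 2/9 × log_10[(2/9)/(3/16)] = 0.0164
  x=3: 1/6 × log_10[(1/6)/(1/8)] = 0.0208
  x=4: 7/18 × log_10[(7/18)/(1/4)] = 0.0746
D_KL(P||Q) = 0.0563 dits

D_KL(P||Q) = 0.0563 ≥ 0 ✓

This non-negativity is a fundamental property: relative entropy cannot be negative because it measures how different Q is from P.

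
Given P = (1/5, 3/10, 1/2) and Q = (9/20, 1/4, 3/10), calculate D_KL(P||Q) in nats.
0.1479 nats

KL divergence: D_KL(P||Q) = Σ p(x) log(p(x)/q(x))

Computing term by term:
  x=0: 1/5 × log_e[(1/5)/(9/20)] = 1/5 × -0.8109 = -0.1622
  x=1: 3/10 × log_e[(3/10)/(1/4)] = 3/10 × 0.1823 = 0.0547
  x=2: 1/2 × log_e[(1/2)/(3/10)] = 1/2 × 0.5108 = 0.2554

D_KL(P||Q) = 0.1479 nats

Note: KL divergence is always non-negative and equals 0 iff P = Q.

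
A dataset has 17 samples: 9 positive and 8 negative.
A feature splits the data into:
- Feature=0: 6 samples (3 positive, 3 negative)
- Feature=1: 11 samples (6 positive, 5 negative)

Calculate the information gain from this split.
0.0014 bits

Information Gain = H(Y) - H(Y|Feature)

Before split:
P(positive) = 9/17 = 0.5294
H(Y) = 0.9975 bits

After split:
Feature=0: H = 1.0000 bits (weight = 6/17)
Feature=1: H = 0.9940 bits (weight = 11/17)
H(Y|Feature) = (6/17)×1.0000 + (11/17)×0.9940 = 0.9961 bits

Information Gain = 0.9975 - 0.9961 = 0.0014 bits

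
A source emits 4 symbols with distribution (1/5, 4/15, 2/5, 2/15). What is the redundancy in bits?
0.1108 bits

Redundancy measures how far a source is from maximum entropy:
R = H_max - H(X)

Maximum entropy for 4 symbols: H_max = log_2(4) = 2.0000 bits
Actual entropy: H(X) = 1.8892 bits
Redundancy: R = 2.0000 - 1.8892 = 0.1108 bits

This redundancy represents potential for compression: the source could be compressed by 0.1108 bits per symbol.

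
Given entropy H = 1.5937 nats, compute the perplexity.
4.9219

Perplexity is e^H (or exp(H) for natural log).

H = 1.5937 nats
Perplexity = e^1.5937 = 4.9219

Interpretation: The model's uncertainty is equivalent to choosing uniformly among 4.9 options.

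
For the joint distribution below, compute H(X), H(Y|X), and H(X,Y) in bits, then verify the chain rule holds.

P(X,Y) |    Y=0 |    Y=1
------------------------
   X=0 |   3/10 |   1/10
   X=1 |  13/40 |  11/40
H(X,Y) = 1.8925, H(X) = 0.9710, H(Y|X) = 0.9215 (all in bits)

Chain rule: H(X,Y) = H(X) + H(Y|X)

Left side — joint entropy directly:
H(X,Y) = -Σ p(x,y) log p(x,y) = 1.8925 bits

Right side — compute H(Y|X) from the conditional distributions:
P(X) = (2/5, 3/5), so H(X) = 0.9710 bits
H(Y|X) = Σ_x P(X=x) · H(Y|X=x):
  P(Y|X=0) = (3/4, 1/4), H(Y|X=0) = 0.8113, weight P(X=0) = 2/5
  P(Y|X=1) = (13/24, 11/24), H(Y|X=1) = 0.9950, weight P(X=1) = 3/5
H(Y|X) = 0.9215 bits

H(X) + H(Y|X) = 0.9710 + 0.9215 = 1.8925 bits

Both sides equal 1.8925 bits. ✓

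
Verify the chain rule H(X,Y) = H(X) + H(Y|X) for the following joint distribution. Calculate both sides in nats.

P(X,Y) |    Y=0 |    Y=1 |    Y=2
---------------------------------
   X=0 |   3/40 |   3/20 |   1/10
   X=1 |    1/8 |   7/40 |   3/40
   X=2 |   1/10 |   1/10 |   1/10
H(X,Y) = 2.1591, H(X) = 1.0943, H(Y|X) = 1.0648 (all in nats)

Chain rule: H(X,Y) = H(X) + H(Y|X)

Left side — joint entropy directly:
H(X,Y) = -Σ p(x,y) log p(x,y) = 2.1591 nats

Right side — compute H(Y|X) from the conditional distributions:
P(X) = (13/40, 3/8, 3/10), so H(X) = 1.0943 nats
H(Y|X) = Σ_x P(X=x) · H(Y|X=x):
  P(Y|X=0) = (3/13, 6/13, 4/13), H(Y|X=0) = 1.0579, weight P(X=0) = 13/40
  P(Y|X=1) = (1/3, 7/15, 1/5), H(Y|X=1) = 1.0438, weight P(X=1) = 3/8
  P(Y|X=2) = (1/3, 1/3, 1/3), H(Y|X=2) = 1.0986, weight P(X=2) = 3/10
H(Y|X) = 1.0648 nats

H(X) + H(Y|X) = 1.0943 + 1.0648 = 2.1591 nats

Both sides equal 2.1591 nats. ✓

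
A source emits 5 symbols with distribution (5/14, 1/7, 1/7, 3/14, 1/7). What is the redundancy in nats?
0.0777 nats

Redundancy measures how far a source is from maximum entropy:
R = H_max - H(X)

Maximum entropy for 5 symbols: H_max = log_e(5) = 1.6094 nats
Actual entropy: H(X) = 1.5318 nats
Redundancy: R = 1.6094 - 1.5318 = 0.0777 nats

This redundancy represents potential for compression: the source could be compressed by 0.0777 nats per symbol.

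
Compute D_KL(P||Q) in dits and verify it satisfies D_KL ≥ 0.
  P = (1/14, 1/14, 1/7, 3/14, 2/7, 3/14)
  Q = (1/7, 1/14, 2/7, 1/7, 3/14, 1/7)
0.0467 dits

KL divergence satisfies the Gibbs inequality: D_KL(P||Q) ≥ 0 for all distributions P, Q.

D_KL(P||Q) = Σ p(x) log(p(x)/q(x))
Term by term:
  x=0: 1/14 × log_10[(1/14)/(1/7)] = -0.0215
  x=1: 1/14 × log_10[(1/14)/(1/14)] = 0.0000
  x=2: 1/7 × log_10[(1/7)/(2/7)] = -0.0430
  x=3: 3/14 × log_10[(3/14)/(1/7)] = 0.0377
  x=4: 2/7 × log_10[(2/7)/(3/14)] = 0.0357
  x=5: 3/14 × log_10[(3/14)/(1/7)] = 0.0377
D_KL(P||Q) = 0.0467 dits

D_KL(P||Q) = 0.0467 ≥ 0 ✓

This non-negativity is a fundamental property: relative entropy cannot be negative because it measures how different Q is from P.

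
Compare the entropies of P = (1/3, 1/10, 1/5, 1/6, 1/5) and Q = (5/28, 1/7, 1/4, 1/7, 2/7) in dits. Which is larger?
Q

Computing entropies in dits:
H(P) = 0.6683
H(Q) = 0.6810

Distribution Q has higher entropy.

Intuition: The distribution closer to uniform (more spread out) has higher entropy.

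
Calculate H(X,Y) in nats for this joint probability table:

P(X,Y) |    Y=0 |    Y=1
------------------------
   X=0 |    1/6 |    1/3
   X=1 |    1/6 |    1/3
1.3297 nats

Joint entropy is H(X,Y) = -Σ_{x,y} p(x,y) log p(x,y).

Summing over all non-zero entries:
H(X,Y) = -[1/6·log_e(1/6) + 1/3·log_e(1/3) + 1/6·log_e(1/6) + 1/3·log_e(1/3)]
H(X,Y) = 1.3297 nats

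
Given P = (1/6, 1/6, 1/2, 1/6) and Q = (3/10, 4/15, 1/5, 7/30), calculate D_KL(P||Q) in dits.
0.0980 dits

KL divergence: D_KL(P||Q) = Σ p(x) log(p(x)/q(x))

Computing term by term:
  x=0: 1/6 × log_10[(1/6)/(3/10)] = 1/6 × -0.2553 = -0.0425
  x=1: 1/6 × log_10[(1/6)/(4/15)] = 1/6 × -0.2041 = -0.0340
  x=2: 1/2 × log_10[(1/2)/(1/5)] = 1/2 × 0.3979 = 0.1990
  x=3: 1/6 × log_10[(1/6)/(7/30)] = 1/6 × -0.1461 = -0.0244

D_KL(P||Q) = 0.0980 dits

Note: KL divergence is always non-negative and equals 0 iff P = Q.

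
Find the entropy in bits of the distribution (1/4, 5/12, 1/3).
1.5546 bits

Shannon entropy is H(X) = -Σ p(x) log p(x).

For P = (1/4, 5/12, 1/3):
H = -1/4 × log_2(1/4) -5/12 × log_2(5/12) -1/3 × log_2(1/3)
H = 1.5546 bits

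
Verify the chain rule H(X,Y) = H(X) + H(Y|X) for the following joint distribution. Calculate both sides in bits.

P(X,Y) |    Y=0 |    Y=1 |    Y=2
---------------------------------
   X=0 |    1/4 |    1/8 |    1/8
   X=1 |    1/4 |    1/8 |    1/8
H(X,Y) = 2.5000, H(X) = 1.0000, H(Y|X) = 1.5000 (all in bits)

Chain rule: H(X,Y) = H(X) + H(Y|X)

Left side — joint entropy directly:
H(X,Y) = -Σ p(x,y) log p(x,y) = 2.5000 bits

Right side — compute H(Y|X) from the conditional distributions:
P(X) = (1/2, 1/2), so H(X) = 1.0000 bits
H(Y|X) = Σ_x P(X=x) · H(Y|X=x):
  P(Y|X=0) = (1/2, 1/4, 1/4), H(Y|X=0) = 1.5000, weight P(X=0) = 1/2
  P(Y|X=1) = (1/2, 1/4, 1/4), H(Y|X=1) = 1.5000, weight P(X=1) = 1/2
H(Y|X) = 1.5000 bits

H(X) + H(Y|X) = 1.0000 + 1.5000 = 2.5000 bits

Both sides equal 2.5000 bits. ✓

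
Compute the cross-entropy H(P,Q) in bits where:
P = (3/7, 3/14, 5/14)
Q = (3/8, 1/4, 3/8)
1.5404 bits

Cross-entropy: H(P,Q) = -Σ p(x) log q(x)

Alternatively: H(P,Q) = H(P) + D_KL(P||Q)
H(P) = 1.5306 bits
D_KL(P||Q) = 0.0098 bits

H(P,Q) = 1.5306 + 0.0098 = 1.5404 bits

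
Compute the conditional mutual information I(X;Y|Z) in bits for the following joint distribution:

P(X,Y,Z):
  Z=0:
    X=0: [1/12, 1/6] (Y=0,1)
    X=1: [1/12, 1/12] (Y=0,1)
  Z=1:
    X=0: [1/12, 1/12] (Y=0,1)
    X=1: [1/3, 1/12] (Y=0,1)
0.0443 bits

Conditional mutual information: I(X;Y|Z) = H(X|Z) + H(Y|Z) - H(X,Y|Z)

H(Z) = 0.9799
H(X,Z) = 1.8879 → H(X|Z) = 0.9080
H(Y,Z) = 1.8879 → H(Y|Z) = 0.9080
H(X,Y,Z) = 2.7516 → H(X,Y|Z) = 1.7718

I(X;Y|Z) = 0.9080 + 0.9080 - 1.7718 = 0.0443 bits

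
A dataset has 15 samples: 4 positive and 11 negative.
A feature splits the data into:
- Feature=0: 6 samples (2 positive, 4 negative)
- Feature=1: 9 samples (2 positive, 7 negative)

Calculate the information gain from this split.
0.0108 bits

Information Gain = H(Y) - H(Y|Feature)

Before split:
P(positive) = 4/15 = 0.2667
H(Y) = 0.8366 bits

After split:
Feature=0: H = 0.9183 bits (weight = 6/15)
Feature=1: H = 0.7642 bits (weight = 9/15)
H(Y|Feature) = (6/15)×0.9183 + (9/15)×0.7642 = 0.8258 bits

Information Gain = 0.8366 - 0.8258 = 0.0108 bits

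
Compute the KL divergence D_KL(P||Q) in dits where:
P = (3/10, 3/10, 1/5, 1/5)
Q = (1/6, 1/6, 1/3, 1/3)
0.0644 dits

KL divergence: D_KL(P||Q) = Σ p(x) log(p(x)/q(x))

Computing term by term:
  x=0: 3/10 × log_10[(3/10)/(1/6)] = 3/10 × 0.2553 = 0.0766
  x=1: 3/10 × log_10[(3/10)/(1/6)] = 3/10 × 0.2553 = 0.0766
  x=2: 1/5 × log_10[(1/5)/(1/3)] = 1/5 × -0.2218 = -0.0444
  x=3: 1/5 × log_10[(1/5)/(1/3)] = 1/5 × -0.2218 = -0.0444

D_KL(P||Q) = 0.0644 dits

Note: KL divergence is always non-negative and equals 0 iff P = Q.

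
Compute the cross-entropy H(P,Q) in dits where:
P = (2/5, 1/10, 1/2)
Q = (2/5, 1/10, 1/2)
0.4097 dits

Cross-entropy: H(P,Q) = -Σ p(x) log q(x)

Alternatively: H(P,Q) = H(P) + D_KL(P||Q)
H(P) = 0.4097 dits
D_KL(P||Q) = 0.0000 dits

H(P,Q) = 0.4097 + 0.0000 = 0.4097 dits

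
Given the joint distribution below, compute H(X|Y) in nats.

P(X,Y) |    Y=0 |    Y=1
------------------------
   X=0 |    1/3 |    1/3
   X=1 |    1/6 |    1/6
0.6365 nats

Using the chain rule: H(X|Y) = H(X,Y) - H(Y)

First, compute H(X,Y) = 1.3297 nats

Marginal P(Y) = (1/2, 1/2)
H(Y) = 0.6931 nats

H(X|Y) = H(X,Y) - H(Y) = 1.3297 - 0.6931 = 0.6365 nats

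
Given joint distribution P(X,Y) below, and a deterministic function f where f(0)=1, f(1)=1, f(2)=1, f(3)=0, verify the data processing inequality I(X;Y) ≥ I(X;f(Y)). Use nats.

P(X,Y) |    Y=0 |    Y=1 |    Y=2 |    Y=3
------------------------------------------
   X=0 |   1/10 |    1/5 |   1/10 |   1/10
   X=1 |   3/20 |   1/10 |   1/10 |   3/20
I(X;Y) = 0.0271, I(X;f(Y)) = 0.0067, inequality holds: 0.0271 ≥ 0.0067

Data Processing Inequality: For any Markov chain X → Y → Z, we have I(X;Y) ≥ I(X;Z).

Here Z = f(Y) is a deterministic function of Y, forming X → Y → Z.

Original I(X;Y) = 0.0271 nats

After applying f:
P(X,Z) where Z=f(Y):
- P(X,Z=0) = P(X,Y=3)
- P(X,Z=1) = P(X,Y=0) + P(X,Y=1) + P(X,Y=2)

I(X;Z) = I(X;f(Y)) = 0.0067 nats

Verification: 0.0271 ≥ 0.0067 ✓

Information cannot be created by processing; the function f can only lose information about X.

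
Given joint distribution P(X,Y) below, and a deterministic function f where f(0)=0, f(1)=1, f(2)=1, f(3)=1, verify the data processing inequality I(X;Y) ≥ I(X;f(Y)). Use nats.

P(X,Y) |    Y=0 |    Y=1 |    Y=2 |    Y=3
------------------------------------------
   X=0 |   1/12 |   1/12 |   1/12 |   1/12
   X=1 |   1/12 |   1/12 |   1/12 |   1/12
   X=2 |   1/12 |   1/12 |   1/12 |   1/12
I(X;Y) = 0.0000, I(X;f(Y)) = 0.0000, inequality holds: 0.0000 ≥ 0.0000

Data Processing Inequality: For any Markov chain X → Y → Z, we have I(X;Y) ≥ I(X;Z).

Here Z = f(Y) is a deterministic function of Y, forming X → Y → Z.

Original I(X;Y) = 0.0000 nats

After applying f:
P(X,Z) where Z=f(Y):
- P(X,Z=0) = P(X,Y=0)
- P(X,Z=1) = P(X,Y=1) + P(X,Y=2) + P(X,Y=3)

I(X;Z) = I(X;f(Y)) = 0.0000 nats

Verification: 0.0000 ≥ 0.0000 ✓

Information cannot be created by processing; the function f can only lose information about X.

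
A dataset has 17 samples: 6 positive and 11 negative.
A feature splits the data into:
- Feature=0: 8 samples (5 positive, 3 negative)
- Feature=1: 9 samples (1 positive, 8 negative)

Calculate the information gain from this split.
0.2211 bits

Information Gain = H(Y) - H(Y|Feature)

Before split:
P(positive) = 6/17 = 0.3529
H(Y) = 0.9367 bits

After split:
Feature=0: H = 0.9544 bits (weight = 8/17)
Feature=1: H = 0.5033 bits (weight = 9/17)
H(Y|Feature) = (8/17)×0.9544 + (9/17)×0.5033 = 0.7156 bits

Information Gain = 0.9367 - 0.7156 = 0.2211 bits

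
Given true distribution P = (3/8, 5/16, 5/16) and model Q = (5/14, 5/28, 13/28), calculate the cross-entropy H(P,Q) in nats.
1.1642 nats

Cross-entropy: H(P,Q) = -Σ p(x) log q(x)

Alternatively: H(P,Q) = H(P) + D_KL(P||Q)
H(P) = 1.0948 nats
D_KL(P||Q) = 0.0695 nats

H(P,Q) = 1.0948 + 0.0695 = 1.1642 nats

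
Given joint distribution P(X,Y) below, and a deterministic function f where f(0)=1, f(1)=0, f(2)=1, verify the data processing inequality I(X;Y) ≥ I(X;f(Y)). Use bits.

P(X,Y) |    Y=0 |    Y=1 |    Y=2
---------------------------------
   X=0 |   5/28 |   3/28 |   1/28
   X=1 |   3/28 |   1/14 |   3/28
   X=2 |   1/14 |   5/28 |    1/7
I(X;Y) = 0.1096, I(X;f(Y)) = 0.0228, inequality holds: 0.1096 ≥ 0.0228

Data Processing Inequality: For any Markov chain X → Y → Z, we have I(X;Y) ≥ I(X;Z).

Here Z = f(Y) is a deterministic function of Y, forming X → Y → Z.

Original I(X;Y) = 0.1096 bits

After applying f:
P(X,Z) where Z=f(Y):
- P(X,Z=0) = P(X,Y=1)
- P(X,Z=1) = P(X,Y=0) + P(X,Y=2)

I(X;Z) = I(X;f(Y)) = 0.0228 bits

Verification: 0.1096 ≥ 0.0228 ✓

Information cannot be created by processing; the function f can only lose information about X.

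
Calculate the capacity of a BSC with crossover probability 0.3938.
0.0328 bits

For a binary symmetric channel (BSC) with error probability p:
Capacity C = 1 - H(p) bits per symbol

where H(p) = -p log₂(p) - (1-p) log₂(1-p) is the binary entropy function.

H(0.3938) = 0.9672 bits
C = 1 - 0.9672 = 0.0328 bits per symbol

This means we can reliably transmit up to 0.0328 bits of information per channel use.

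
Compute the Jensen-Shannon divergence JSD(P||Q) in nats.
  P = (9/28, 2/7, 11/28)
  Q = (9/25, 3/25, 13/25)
0.0224 nats

Jensen-Shannon divergence is:
JSD(P||Q) = 0.5 × D_KL(P||M) + 0.5 × D_KL(Q||M)
where M = 0.5 × (P + Q) is the mixture distribution.

M = 0.5 × (9/28, 2/7, 11/28) + 0.5 × (9/25, 3/25, 13/25) = (0.340714, 0.202857, 0.456429)

D_KL(P||M) = 0.0202 nats
D_KL(Q||M) = 0.0246 nats

JSD(P||Q) = 0.5 × 0.0202 + 0.5 × 0.0246 = 0.0224 nats

Unlike KL divergence, JSD is symmetric and bounded: 0 ≤ JSD ≤ log(2).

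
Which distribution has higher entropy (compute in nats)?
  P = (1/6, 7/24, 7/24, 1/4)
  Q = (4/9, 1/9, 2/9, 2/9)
P

Computing entropies in nats:
H(P) = 1.3640
H(Q) = 1.2730

Distribution P has higher entropy.

Intuition: The distribution closer to uniform (more spread out) has higher entropy.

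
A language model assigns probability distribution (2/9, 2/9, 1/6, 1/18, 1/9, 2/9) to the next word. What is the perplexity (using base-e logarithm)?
5.5072

Perplexity is e^H (or exp(H) for natural log).

First, H = -Σ p log p = 1.7061 nats
Perplexity = e^1.7061 = 5.5072

Interpretation: The model's uncertainty is equivalent to choosing uniformly among 5.5 options.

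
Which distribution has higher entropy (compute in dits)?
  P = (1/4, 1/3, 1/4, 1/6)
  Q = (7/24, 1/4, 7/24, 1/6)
Q

Computing entropies in dits:
H(P) = 0.5898
H(Q) = 0.5924

Distribution Q has higher entropy.

Intuition: The distribution closer to uniform (more spread out) has higher entropy.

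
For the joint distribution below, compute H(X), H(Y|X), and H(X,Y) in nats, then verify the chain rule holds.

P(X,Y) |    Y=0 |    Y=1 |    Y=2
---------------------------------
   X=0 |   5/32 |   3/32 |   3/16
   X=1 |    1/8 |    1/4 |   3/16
H(X,Y) = 1.7462, H(X) = 0.6853, H(Y|X) = 1.0609 (all in nats)

Chain rule: H(X,Y) = H(X) + H(Y|X)

Left side — joint entropy directly:
H(X,Y) = -Σ p(x,y) log p(x,y) = 1.7462 nats

Right side — compute H(Y|X) from the conditional distributions:
P(X) = (7/16, 9/16), so H(X) = 0.6853 nats
H(Y|X) = Σ_x P(X=x) · H(Y|X=x):
  P(Y|X=0) = (5/14, 3/14, 3/7), H(Y|X=0) = 1.0609, weight P(X=0) = 7/16
  P(Y|X=1) = (2/9, 4/9, 1/3), H(Y|X=1) = 1.0609, weight P(X=1) = 9/16
H(Y|X) = 1.0609 nats

H(X) + H(Y|X) = 0.6853 + 1.0609 = 1.7462 nats

Both sides equal 1.7462 nats. ✓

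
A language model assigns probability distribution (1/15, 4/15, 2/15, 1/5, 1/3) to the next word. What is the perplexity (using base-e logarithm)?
4.4360

Perplexity is e^H (or exp(H) for natural log).

First, H = -Σ p log p = 1.4898 nats
Perplexity = e^1.4898 = 4.4360

Interpretation: The model's uncertainty is equivalent to choosing uniformly among 4.4 options.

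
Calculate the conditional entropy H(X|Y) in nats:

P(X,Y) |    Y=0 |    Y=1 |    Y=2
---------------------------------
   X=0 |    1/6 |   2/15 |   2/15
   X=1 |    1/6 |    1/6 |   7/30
0.6775 nats

Using the chain rule: H(X|Y) = H(X,Y) - H(Y)

First, compute H(X,Y) = 1.7728 nats

Marginal P(Y) = (1/3, 3/10, 11/30)
H(Y) = 1.0953 nats

H(X|Y) = H(X,Y) - H(Y) = 1.7728 - 1.0953 = 0.6775 nats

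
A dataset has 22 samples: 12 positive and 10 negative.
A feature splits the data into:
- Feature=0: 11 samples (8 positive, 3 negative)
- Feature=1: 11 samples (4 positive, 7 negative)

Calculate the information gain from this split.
0.0985 bits

Information Gain = H(Y) - H(Y|Feature)

Before split:
P(positive) = 12/22 = 0.5455
H(Y) = 0.9940 bits

After split:
Feature=0: H = 0.8454 bits (weight = 11/22)
Feature=1: H = 0.9457 bits (weight = 11/22)
H(Y|Feature) = (11/22)×0.8454 + (11/22)×0.9457 = 0.8955 bits

Information Gain = 0.9940 - 0.8955 = 0.0985 bits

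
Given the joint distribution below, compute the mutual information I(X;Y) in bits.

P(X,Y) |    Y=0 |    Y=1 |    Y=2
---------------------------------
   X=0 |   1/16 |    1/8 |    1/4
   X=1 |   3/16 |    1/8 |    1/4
0.0359 bits

Mutual information: I(X;Y) = H(X) + H(Y) - H(X,Y)

Marginals:
P(X) = (7/16, 9/16), H(X) = 0.9887 bits
P(Y) = (1/4, 1/4, 1/2), H(Y) = 1.5000 bits

Joint entropy: H(X,Y) = 2.4528 bits

I(X;Y) = 0.9887 + 1.5000 - 2.4528 = 0.0359 bits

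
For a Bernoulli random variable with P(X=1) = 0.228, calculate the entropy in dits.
0.2332 dits

The binary entropy function is:
H(p) = -p log(p) - (1-p) log(1-p)

H(0.228) = -0.228 × log_10(0.228) - 0.772 × log_10(0.772)
H(0.228) = 0.2332 dits

Note: Binary entropy is maximized at p=0.5 (H=1 bit) and minimized at p=0 or p=1 (H=0).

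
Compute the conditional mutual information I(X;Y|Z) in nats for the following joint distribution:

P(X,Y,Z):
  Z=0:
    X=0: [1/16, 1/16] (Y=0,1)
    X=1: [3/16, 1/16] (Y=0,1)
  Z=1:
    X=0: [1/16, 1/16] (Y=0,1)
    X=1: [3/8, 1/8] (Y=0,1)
0.0254 nats

Conditional mutual information: I(X;Y|Z) = H(X|Z) + H(Y|Z) - H(X,Y|Z)

H(Z) = 0.6616
H(X,Z) = 1.2130 → H(X|Z) = 0.5514
H(Y,Z) = 1.2820 → H(Y|Z) = 0.6205
H(X,Y,Z) = 1.8080 → H(X,Y|Z) = 1.1465

I(X;Y|Z) = 0.5514 + 0.6205 - 1.1465 = 0.0254 nats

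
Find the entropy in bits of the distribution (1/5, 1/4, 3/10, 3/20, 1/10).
2.2282 bits

Shannon entropy is H(X) = -Σ p(x) log p(x).

For P = (1/5, 1/4, 3/10, 3/20, 1/10):
H = -1/5 × log_2(1/5) -1/4 × log_2(1/4) -3/10 × log_2(3/10) -3/20 × log_2(3/20) -1/10 × log_2(1/10)
H = 2.2282 bits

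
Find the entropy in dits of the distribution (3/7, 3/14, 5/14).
0.4608 dits

Shannon entropy is H(X) = -Σ p(x) log p(x).

For P = (3/7, 3/14, 5/14):
H = -3/7 × log_10(3/7) -3/14 × log_10(3/14) -5/14 × log_10(5/14)
H = 0.4608 dits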